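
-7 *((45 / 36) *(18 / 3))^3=-2953.12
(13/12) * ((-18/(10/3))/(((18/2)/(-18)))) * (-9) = -1053/10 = -105.30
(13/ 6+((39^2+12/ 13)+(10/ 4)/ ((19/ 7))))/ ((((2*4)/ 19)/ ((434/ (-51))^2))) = 53212123937/ 202878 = 262286.32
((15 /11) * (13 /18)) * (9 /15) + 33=739 /22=33.59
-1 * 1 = -1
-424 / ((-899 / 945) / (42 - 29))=5208840 / 899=5794.04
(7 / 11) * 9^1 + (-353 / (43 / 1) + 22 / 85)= -89384 / 40205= -2.22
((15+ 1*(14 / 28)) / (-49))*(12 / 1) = -186 / 49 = -3.80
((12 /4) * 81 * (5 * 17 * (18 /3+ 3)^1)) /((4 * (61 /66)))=6134535 /122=50283.07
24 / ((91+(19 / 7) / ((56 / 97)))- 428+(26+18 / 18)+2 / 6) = -28224 / 358639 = -0.08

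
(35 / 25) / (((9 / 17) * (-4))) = -119 / 180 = -0.66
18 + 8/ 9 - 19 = -1/ 9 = -0.11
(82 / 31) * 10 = 820 / 31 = 26.45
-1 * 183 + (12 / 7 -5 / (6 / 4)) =-3877 / 21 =-184.62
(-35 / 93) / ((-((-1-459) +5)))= -1 / 1209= -0.00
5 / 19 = 0.26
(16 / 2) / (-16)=-0.50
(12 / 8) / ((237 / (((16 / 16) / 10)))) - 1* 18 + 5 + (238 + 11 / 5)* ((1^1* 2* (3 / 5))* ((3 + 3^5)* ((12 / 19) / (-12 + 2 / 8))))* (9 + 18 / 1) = -726066344971 / 7054700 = -102919.52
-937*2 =-1874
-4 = -4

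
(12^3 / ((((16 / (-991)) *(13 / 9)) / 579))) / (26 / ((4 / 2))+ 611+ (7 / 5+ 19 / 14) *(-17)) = -39040603560 / 525187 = -74336.58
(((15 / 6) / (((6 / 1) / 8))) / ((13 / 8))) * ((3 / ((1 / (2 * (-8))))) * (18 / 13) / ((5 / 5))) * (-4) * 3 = 276480 / 169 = 1635.98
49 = 49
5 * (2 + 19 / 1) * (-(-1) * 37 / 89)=3885 / 89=43.65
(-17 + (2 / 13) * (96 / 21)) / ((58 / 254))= -188341 / 2639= -71.37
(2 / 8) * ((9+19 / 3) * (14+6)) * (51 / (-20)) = -391 / 2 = -195.50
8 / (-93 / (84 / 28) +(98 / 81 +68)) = 648 / 3095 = 0.21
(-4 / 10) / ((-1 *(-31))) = -2 / 155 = -0.01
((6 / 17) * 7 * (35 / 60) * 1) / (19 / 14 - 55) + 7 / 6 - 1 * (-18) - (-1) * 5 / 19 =28239803 / 1455438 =19.40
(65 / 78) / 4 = 5 / 24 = 0.21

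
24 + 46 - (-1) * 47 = 117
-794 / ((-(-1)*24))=-397 / 12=-33.08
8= 8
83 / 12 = 6.92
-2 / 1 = -2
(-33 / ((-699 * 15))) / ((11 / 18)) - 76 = -88534 / 1165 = -75.99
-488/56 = -61/7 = -8.71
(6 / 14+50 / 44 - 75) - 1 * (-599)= 80937 / 154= 525.56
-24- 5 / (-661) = -15859 / 661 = -23.99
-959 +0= -959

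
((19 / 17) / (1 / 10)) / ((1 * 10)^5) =19 / 170000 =0.00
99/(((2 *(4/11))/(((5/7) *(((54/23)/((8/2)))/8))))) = 147015/20608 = 7.13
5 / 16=0.31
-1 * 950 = -950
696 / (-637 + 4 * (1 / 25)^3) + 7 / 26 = -0.82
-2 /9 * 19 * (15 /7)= -190 /21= -9.05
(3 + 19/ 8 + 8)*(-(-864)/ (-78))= -1926/ 13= -148.15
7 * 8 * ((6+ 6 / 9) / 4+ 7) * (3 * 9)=13104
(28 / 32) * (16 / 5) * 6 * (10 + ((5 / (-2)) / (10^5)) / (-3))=8400007 / 50000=168.00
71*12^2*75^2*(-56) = -3220560000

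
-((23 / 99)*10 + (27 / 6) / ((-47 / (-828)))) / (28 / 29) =-84.51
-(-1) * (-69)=-69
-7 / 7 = -1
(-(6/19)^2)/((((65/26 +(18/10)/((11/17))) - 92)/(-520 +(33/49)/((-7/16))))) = -708396480/1181147597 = -0.60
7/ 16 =0.44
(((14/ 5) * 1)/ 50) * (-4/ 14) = -2/ 125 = -0.02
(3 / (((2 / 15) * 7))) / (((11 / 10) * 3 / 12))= 900 / 77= 11.69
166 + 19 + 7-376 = -184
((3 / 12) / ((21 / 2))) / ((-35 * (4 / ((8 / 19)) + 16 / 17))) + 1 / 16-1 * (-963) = 4020593053 / 4174800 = 963.06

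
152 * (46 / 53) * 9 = 62928 / 53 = 1187.32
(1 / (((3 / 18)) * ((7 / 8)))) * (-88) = -4224 / 7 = -603.43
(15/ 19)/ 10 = 3/ 38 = 0.08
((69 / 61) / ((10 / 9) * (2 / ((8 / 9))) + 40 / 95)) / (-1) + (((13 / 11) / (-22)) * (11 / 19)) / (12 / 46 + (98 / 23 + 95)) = -0.39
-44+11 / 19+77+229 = 4989 / 19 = 262.58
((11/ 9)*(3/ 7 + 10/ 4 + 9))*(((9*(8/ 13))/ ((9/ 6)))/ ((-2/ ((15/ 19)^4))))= -123997500/ 11859211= -10.46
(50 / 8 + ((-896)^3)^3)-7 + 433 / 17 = -25309350466521845453981481327 / 68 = -372196330390027139029139400.00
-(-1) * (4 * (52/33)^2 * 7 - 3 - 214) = -160601/1089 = -147.48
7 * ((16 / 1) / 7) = 16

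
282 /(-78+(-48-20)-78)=-141 /112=-1.26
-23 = -23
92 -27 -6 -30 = 29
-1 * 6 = -6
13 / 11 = 1.18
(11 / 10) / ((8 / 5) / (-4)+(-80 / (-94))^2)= 24299 / 7164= 3.39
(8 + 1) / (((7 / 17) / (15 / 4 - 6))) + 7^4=65851 / 28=2351.82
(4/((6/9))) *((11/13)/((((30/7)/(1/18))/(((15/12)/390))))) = 77/365040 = 0.00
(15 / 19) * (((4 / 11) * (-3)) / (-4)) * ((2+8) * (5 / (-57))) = -750 / 3971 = -0.19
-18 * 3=-54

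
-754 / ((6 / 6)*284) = -377 / 142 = -2.65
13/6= 2.17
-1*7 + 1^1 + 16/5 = -14/5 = -2.80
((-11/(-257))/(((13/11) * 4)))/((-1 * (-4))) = 121/53456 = 0.00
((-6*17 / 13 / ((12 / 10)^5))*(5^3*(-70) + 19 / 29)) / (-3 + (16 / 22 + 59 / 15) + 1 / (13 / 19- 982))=2538631515625 / 152712144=16623.64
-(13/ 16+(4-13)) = 131/ 16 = 8.19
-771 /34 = -22.68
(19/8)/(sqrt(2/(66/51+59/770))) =19 * sqrt(117436935)/104720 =1.97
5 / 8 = 0.62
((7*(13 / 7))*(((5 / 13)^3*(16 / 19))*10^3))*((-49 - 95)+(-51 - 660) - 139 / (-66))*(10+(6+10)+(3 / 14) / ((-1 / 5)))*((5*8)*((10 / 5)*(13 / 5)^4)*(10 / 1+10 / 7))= -16998909291520000 / 30723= -553295879032.65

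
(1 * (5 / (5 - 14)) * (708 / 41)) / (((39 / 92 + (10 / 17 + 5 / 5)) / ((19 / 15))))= -7012976 / 1161243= -6.04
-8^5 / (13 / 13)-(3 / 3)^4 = -32769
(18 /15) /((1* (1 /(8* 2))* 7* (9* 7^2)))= 32 /5145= 0.01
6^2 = 36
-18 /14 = -9 /7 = -1.29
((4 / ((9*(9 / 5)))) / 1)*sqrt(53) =20*sqrt(53) / 81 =1.80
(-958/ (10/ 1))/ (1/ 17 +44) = -8143/ 3745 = -2.17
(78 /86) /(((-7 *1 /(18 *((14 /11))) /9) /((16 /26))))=-7776 /473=-16.44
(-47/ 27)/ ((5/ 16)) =-5.57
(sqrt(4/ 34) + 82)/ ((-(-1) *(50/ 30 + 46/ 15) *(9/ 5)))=9.66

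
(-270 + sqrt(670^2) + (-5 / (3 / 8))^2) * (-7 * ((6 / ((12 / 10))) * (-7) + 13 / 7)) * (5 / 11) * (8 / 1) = 48256000 / 99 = 487434.34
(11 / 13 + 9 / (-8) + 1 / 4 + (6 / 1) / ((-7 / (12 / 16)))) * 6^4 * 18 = -1425924 / 91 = -15669.49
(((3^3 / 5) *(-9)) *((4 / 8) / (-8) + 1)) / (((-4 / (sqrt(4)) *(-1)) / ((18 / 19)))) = -6561 / 304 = -21.58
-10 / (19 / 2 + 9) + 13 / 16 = 161 / 592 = 0.27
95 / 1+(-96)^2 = 9311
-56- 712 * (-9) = 6352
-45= -45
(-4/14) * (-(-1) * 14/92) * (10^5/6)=-724.64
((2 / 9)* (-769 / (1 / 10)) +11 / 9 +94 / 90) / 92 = -38399 / 2070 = -18.55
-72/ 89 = -0.81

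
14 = 14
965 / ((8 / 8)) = 965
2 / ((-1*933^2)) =-2 / 870489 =-0.00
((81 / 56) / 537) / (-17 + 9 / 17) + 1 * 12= 33680181 / 2806720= 12.00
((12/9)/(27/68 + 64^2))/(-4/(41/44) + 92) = 2788/751262835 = 0.00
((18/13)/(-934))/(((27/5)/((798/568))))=-665/1724164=-0.00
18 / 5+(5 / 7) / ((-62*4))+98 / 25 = 326243 / 43400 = 7.52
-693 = -693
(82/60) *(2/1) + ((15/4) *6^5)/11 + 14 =440161/165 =2667.64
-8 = -8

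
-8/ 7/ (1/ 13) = -104/ 7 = -14.86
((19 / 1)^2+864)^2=1500625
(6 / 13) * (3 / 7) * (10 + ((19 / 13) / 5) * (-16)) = 6228 / 5915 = 1.05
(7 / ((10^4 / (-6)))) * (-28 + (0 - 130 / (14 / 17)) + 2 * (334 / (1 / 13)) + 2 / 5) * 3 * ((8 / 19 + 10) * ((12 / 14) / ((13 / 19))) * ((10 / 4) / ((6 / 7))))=-265027059 / 65000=-4077.34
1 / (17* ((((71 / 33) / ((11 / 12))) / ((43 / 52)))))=5203 / 251056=0.02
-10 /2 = -5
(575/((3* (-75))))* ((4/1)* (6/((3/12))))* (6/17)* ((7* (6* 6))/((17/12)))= -4451328/289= -15402.52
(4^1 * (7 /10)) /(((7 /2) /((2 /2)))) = 4 /5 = 0.80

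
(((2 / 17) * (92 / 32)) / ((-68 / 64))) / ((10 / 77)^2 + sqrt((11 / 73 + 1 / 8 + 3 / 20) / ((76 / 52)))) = 131576368000 / 7130549642217 - 281224328 * sqrt(224125330) / 7130549642217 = -0.57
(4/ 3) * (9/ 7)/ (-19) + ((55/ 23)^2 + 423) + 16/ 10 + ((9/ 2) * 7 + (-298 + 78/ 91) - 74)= 63733067/ 703570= 90.59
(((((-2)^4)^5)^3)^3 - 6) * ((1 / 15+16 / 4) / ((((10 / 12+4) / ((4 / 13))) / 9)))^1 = 3570673960468426454063586000000000000000000000000000000.00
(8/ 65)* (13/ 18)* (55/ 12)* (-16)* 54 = -352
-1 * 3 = -3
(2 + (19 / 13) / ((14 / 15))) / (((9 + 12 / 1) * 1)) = 0.17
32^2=1024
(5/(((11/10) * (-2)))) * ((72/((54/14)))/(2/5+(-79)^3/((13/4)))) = 45500/162702441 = 0.00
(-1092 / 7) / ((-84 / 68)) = 884 / 7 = 126.29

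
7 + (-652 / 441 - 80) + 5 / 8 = -260555 / 3528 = -73.85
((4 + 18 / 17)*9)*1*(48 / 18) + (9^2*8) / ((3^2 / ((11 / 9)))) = 209.41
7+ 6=13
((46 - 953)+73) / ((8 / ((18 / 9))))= -417 / 2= -208.50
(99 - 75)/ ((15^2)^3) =8/ 3796875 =0.00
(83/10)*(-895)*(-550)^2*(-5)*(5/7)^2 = 280890156250/49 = 5732452168.37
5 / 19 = 0.26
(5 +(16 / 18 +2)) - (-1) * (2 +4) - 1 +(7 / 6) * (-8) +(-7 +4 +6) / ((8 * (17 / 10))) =2311 / 612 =3.78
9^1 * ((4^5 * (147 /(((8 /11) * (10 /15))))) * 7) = 19559232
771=771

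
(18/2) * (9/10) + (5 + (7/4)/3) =821/60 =13.68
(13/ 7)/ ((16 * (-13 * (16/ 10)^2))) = -0.00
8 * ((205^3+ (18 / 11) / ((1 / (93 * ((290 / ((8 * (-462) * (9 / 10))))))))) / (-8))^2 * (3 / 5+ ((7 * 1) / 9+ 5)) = 194052831297482701125 / 3279584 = 59169953048155.71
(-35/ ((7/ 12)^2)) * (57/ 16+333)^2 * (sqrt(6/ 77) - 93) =121357571625/ 112 - 1304920125 * sqrt(462)/ 8624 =1080297404.94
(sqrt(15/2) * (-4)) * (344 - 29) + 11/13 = -3449.81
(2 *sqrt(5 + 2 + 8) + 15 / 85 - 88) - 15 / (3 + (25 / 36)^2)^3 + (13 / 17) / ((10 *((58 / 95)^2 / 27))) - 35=-1236756450628644813 / 10513102646128072 + 2 *sqrt(15)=-109.89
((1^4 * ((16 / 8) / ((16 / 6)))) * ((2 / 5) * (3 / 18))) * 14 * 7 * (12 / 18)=49 / 15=3.27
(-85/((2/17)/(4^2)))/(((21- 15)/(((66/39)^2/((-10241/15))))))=1271600/157339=8.08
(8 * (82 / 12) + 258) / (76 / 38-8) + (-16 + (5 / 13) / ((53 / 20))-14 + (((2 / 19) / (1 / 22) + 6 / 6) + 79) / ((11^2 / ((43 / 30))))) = -5773070203 / 71280495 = -80.99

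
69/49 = 1.41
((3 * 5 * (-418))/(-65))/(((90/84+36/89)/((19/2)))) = 4947866/7969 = 620.89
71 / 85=0.84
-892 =-892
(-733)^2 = 537289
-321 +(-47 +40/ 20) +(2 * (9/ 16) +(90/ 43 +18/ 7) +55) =-305.21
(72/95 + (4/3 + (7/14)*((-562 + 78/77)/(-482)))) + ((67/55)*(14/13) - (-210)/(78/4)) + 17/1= 31.75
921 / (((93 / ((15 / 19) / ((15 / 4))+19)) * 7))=112055 / 4123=27.18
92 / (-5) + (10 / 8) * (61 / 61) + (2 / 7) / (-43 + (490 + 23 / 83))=-22282851 / 1299340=-17.15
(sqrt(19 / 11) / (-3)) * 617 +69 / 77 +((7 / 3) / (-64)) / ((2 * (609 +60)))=17725285 / 19780992 -617 * sqrt(209) / 33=-269.40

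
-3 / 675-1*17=-3826 / 225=-17.00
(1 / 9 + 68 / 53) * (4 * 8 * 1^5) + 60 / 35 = 154684 / 3339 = 46.33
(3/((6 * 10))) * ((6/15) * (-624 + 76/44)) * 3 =-4107/110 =-37.34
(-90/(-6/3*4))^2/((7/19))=38475/112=343.53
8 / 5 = 1.60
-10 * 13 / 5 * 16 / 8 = -52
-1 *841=-841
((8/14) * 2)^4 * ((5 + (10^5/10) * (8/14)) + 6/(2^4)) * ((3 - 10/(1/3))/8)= -553480128/16807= -32931.52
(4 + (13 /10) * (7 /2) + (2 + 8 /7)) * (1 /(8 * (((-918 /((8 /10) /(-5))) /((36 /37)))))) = 1637 /6604500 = 0.00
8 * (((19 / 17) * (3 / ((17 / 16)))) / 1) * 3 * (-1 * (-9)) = 196992 / 289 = 681.63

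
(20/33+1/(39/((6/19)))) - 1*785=-6393529/8151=-784.39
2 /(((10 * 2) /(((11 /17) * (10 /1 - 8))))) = 11 /85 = 0.13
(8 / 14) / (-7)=-0.08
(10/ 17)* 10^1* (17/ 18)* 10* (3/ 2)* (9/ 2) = 375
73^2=5329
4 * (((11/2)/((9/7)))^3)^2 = 208422380089/8503056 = 24511.47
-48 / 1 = -48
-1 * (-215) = 215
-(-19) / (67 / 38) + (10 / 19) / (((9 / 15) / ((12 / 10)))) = 11.83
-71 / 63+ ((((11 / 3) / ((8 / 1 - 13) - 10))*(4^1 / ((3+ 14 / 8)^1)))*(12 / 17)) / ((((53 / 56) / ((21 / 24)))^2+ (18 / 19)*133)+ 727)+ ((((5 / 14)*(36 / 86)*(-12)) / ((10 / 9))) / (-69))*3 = -9914686566983 / 9380438167905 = -1.06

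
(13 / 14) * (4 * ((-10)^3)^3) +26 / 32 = -415999999909 / 112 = -3714285713.47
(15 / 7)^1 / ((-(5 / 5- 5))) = 0.54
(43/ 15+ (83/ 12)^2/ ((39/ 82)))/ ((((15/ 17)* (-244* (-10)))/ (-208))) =-24692381/ 2470500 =-9.99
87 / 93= 29 / 31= 0.94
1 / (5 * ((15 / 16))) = 16 / 75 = 0.21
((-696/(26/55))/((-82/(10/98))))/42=7975/182819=0.04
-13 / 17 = -0.76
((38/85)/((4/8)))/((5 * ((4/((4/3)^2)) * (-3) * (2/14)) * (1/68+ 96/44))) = -0.08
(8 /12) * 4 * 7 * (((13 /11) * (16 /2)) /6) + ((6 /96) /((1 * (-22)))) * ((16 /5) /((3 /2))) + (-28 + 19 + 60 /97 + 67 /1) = 4226599 /48015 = 88.03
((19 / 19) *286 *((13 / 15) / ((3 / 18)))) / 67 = 22.20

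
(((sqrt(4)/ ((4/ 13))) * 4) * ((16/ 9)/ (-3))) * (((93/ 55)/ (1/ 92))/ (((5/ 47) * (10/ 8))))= -223049216/ 12375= -18024.18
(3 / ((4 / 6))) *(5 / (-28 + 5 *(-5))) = -45 / 106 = -0.42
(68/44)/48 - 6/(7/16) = -50569/3696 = -13.68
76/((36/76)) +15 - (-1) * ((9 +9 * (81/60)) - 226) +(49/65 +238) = 97975/468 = 209.35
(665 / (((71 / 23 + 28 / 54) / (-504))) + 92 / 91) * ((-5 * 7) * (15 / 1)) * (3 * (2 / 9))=947001038600 / 29107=32535164.69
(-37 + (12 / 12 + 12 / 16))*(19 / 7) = -2679 / 28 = -95.68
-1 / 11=-0.09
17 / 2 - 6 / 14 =113 / 14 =8.07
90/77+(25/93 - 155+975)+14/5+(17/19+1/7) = 561430621/680295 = 825.28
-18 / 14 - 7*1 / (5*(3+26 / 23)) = -5402 / 3325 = -1.62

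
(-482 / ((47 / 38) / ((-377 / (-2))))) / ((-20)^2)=-1726283 / 9400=-183.65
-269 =-269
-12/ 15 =-4/ 5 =-0.80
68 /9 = 7.56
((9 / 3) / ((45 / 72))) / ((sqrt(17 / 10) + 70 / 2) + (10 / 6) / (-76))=43639200 / 317561261-623808*sqrt(170) / 1587806305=0.13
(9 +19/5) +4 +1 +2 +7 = 134/5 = 26.80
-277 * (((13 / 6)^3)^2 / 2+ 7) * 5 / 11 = -7589790305 / 1026432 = -7394.34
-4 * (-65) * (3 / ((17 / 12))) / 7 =9360 / 119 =78.66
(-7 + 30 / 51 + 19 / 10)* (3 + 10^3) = -45253 / 10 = -4525.30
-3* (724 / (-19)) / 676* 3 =1629 / 3211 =0.51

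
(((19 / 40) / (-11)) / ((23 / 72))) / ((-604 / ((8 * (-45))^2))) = 1108080 / 38203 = 29.01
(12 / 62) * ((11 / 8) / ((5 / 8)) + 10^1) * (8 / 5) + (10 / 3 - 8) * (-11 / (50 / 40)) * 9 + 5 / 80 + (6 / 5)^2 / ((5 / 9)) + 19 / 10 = 23431819 / 62000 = 377.93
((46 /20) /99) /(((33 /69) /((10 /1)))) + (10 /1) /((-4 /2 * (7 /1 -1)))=-757 /2178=-0.35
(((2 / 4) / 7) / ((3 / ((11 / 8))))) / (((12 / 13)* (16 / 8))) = 143 / 8064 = 0.02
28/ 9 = 3.11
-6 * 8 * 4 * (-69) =13248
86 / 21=4.10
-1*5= -5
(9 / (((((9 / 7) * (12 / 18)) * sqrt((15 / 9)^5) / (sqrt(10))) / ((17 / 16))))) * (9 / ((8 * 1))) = 28917 * sqrt(6) / 6400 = 11.07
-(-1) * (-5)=-5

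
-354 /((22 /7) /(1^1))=-1239 /11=-112.64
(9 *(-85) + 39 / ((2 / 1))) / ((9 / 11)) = -5467 / 6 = -911.17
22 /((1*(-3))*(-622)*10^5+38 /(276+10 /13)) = 39578 /335693400247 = 0.00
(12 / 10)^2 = 36 / 25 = 1.44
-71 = -71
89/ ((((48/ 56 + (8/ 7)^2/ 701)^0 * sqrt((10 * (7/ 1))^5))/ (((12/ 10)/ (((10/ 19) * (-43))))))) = -0.00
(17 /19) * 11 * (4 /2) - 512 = -9354 /19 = -492.32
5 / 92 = 0.05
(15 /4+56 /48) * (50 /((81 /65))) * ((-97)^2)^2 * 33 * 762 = 11857379507777375 /27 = 439162203991754.63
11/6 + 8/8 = 17/6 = 2.83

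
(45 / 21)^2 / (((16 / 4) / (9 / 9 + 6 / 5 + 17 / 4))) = 5805 / 784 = 7.40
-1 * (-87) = 87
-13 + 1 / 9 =-116 / 9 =-12.89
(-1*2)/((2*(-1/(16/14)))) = 1.14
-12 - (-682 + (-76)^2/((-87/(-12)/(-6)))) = 158054/29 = 5450.14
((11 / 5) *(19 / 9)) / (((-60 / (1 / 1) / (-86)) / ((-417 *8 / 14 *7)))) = -2498386 / 225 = -11103.94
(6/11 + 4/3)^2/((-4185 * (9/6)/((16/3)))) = -3968/1323135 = -0.00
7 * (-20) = -140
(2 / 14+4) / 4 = 29 / 28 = 1.04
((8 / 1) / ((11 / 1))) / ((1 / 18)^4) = 839808 / 11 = 76346.18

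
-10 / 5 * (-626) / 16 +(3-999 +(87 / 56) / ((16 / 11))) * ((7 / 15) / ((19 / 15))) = -701155 / 2432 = -288.30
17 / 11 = 1.55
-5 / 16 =-0.31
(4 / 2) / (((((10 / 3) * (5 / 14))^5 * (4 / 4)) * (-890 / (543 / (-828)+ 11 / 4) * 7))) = -56205009 / 199902343750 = -0.00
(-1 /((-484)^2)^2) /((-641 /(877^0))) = 1 /35175434936576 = 0.00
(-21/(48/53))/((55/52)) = -4823/220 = -21.92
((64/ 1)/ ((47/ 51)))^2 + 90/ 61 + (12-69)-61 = 634173884/ 134749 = 4706.33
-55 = -55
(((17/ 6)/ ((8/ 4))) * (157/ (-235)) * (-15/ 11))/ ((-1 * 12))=-2669/ 24816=-0.11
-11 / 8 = -1.38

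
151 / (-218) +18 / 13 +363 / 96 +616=28134737 / 45344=620.47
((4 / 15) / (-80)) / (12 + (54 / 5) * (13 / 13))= -1 / 6840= -0.00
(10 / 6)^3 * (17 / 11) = 2125 / 297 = 7.15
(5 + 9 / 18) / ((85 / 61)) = 671 / 170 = 3.95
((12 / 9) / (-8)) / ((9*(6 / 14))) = -0.04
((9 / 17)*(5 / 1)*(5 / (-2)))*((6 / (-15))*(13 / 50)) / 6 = 39 / 340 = 0.11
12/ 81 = 4/ 27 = 0.15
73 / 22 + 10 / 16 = 3.94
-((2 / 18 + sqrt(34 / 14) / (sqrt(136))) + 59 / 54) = -65 / 54-sqrt(14) / 28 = -1.34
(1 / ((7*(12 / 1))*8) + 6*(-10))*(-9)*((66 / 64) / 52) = 3991581 / 372736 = 10.71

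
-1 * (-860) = 860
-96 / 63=-32 / 21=-1.52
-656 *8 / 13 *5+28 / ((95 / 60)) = -2000.78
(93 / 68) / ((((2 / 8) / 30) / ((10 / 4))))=6975 / 17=410.29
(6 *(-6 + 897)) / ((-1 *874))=-2673 / 437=-6.12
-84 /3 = -28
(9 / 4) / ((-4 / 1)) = -9 / 16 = -0.56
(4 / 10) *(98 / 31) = 1.26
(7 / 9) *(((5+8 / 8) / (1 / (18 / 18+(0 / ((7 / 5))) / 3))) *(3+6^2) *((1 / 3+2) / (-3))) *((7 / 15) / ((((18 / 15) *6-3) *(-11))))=1274 / 891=1.43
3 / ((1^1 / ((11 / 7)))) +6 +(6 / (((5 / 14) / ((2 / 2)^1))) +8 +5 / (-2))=2311 / 70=33.01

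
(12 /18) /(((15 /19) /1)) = 38 /45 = 0.84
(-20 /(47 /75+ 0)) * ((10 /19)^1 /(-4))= 3750 /893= 4.20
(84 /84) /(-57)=-1 /57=-0.02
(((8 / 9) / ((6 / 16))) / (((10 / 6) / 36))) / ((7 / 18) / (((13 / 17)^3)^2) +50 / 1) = 22241935872 / 22565455415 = 0.99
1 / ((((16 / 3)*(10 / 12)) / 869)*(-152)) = -7821 / 6080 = -1.29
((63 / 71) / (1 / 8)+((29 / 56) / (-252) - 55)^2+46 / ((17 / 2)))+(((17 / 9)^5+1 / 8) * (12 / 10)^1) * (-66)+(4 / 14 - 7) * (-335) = 65667504412499743 / 19470155701248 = 3372.73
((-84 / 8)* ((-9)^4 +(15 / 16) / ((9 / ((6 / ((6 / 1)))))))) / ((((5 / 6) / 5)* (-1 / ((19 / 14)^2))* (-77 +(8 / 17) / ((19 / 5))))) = -36722132599 / 3708096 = -9903.23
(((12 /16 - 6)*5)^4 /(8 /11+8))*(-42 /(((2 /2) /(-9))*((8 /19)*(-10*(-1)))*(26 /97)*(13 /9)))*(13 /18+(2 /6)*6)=1521394499653875 /44302336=34341180.11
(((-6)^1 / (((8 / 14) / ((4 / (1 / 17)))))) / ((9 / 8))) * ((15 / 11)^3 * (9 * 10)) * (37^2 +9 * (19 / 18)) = -265747230000 / 1331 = -199659827.20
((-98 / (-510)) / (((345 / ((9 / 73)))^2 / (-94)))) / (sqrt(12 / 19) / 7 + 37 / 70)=-135996756 / 29725871156675 + 773808 * sqrt(57) / 5945174231335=-0.00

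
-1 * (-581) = 581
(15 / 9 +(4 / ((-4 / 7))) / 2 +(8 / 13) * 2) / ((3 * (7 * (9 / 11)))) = -517 / 14742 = -0.04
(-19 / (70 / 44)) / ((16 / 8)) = -209 / 35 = -5.97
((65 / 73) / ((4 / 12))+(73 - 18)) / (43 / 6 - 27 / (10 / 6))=-126300 / 19783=-6.38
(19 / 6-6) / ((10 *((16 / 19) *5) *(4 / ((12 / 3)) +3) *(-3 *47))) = 323 / 2707200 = 0.00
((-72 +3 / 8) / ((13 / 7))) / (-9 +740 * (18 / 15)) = -1337 / 30472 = -0.04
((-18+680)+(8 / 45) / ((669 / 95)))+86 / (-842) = 1677869831 / 2534841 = 661.92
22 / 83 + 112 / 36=2522 / 747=3.38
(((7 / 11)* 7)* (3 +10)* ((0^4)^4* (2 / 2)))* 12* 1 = 0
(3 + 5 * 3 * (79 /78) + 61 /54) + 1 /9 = 6821 /351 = 19.43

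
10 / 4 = 5 / 2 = 2.50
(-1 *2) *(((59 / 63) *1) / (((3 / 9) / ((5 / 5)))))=-118 / 21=-5.62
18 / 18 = 1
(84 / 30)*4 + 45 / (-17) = 727 / 85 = 8.55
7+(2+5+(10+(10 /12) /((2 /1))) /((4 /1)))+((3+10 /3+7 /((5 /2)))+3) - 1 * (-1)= 2379 /80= 29.74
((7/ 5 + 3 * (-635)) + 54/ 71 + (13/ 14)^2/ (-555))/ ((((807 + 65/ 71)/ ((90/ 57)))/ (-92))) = 342.13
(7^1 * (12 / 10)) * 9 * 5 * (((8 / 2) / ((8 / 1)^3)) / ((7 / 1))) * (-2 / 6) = -0.14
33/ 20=1.65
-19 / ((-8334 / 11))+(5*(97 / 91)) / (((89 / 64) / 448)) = 16556232853 / 9642438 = 1717.02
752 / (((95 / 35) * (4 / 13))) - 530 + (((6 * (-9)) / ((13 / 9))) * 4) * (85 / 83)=4454442 / 20501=217.28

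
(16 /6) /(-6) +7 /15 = 1 /45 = 0.02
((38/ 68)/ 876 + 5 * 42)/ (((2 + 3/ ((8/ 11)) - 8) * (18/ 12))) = -12509318/ 167535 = -74.67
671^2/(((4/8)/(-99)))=-89147718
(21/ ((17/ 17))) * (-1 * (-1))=21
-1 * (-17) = 17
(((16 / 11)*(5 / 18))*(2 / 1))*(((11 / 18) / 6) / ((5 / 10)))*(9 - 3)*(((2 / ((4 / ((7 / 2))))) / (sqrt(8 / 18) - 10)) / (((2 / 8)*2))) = -10 / 27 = -0.37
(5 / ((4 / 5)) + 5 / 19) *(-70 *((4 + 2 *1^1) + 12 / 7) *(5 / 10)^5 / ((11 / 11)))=-66825 / 608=-109.91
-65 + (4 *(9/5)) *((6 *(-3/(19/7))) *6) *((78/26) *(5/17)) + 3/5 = -512246/1615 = -317.18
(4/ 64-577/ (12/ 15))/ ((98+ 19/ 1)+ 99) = -11539/ 3456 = -3.34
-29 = -29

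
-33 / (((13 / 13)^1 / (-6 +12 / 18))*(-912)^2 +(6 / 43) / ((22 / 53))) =5203 / 24588379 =0.00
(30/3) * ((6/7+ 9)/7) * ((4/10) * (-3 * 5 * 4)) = -16560/49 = -337.96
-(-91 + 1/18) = 1637/18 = 90.94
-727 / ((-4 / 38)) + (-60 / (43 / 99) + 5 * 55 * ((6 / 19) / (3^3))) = 99582809 / 14706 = 6771.58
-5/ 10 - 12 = -25/ 2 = -12.50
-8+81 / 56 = -367 / 56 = -6.55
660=660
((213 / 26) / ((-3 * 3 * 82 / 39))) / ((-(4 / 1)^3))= 0.01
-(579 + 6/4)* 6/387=-9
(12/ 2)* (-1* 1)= -6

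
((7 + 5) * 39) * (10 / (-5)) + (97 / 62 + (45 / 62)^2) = -3589945 / 3844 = -933.91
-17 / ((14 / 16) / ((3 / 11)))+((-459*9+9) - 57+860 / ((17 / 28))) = -3623087 / 1309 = -2767.83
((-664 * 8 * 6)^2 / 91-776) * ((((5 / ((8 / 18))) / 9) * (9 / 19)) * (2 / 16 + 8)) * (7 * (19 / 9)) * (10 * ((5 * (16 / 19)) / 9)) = 634846105000 / 171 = 3712550321.64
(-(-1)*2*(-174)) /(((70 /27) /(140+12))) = -714096 /35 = -20402.74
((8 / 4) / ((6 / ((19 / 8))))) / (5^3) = 19 / 3000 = 0.01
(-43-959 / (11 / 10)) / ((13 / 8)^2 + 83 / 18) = -5796288 / 45947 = -126.15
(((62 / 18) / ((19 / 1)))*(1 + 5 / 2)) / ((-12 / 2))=-217 / 2052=-0.11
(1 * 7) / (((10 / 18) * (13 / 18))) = 1134 / 65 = 17.45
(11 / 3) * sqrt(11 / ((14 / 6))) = 11 * sqrt(231) / 21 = 7.96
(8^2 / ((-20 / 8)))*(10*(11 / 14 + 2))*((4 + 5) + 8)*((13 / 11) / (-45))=318.39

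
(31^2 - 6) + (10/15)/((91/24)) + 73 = 93564/91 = 1028.18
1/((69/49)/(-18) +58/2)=294/8503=0.03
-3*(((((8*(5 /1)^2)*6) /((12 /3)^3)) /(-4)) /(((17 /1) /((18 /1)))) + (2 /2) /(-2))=16.39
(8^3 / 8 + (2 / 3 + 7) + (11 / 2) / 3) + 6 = 159 / 2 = 79.50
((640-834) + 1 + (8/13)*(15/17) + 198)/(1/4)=4900/221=22.17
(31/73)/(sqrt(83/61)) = 31*sqrt(5063)/6059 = 0.36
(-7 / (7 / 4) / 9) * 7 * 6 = -56 / 3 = -18.67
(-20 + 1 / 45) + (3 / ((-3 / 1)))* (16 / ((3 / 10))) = -3299 / 45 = -73.31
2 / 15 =0.13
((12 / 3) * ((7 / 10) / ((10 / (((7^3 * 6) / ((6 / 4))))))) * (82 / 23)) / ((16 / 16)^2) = 787528 / 575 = 1369.61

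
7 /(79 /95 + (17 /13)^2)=112385 /40806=2.75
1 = 1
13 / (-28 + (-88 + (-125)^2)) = 0.00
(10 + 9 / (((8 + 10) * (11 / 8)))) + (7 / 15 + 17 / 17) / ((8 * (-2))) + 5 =20159 / 1320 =15.27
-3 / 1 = -3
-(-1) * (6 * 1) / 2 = 3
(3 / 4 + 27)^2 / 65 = 12321 / 1040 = 11.85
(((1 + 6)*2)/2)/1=7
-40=-40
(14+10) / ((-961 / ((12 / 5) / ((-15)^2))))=-0.00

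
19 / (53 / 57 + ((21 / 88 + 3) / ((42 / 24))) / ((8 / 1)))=1334256 / 81541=16.36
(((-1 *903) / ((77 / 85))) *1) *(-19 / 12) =69445 / 44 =1578.30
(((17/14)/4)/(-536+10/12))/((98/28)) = -0.00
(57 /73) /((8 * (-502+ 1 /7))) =-133 /683864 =-0.00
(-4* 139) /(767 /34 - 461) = 18904 /14907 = 1.27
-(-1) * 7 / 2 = 7 / 2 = 3.50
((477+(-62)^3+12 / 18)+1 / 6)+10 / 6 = -475697 / 2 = -237848.50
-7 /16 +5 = 73 /16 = 4.56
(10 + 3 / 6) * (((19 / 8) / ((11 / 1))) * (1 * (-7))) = -2793 / 176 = -15.87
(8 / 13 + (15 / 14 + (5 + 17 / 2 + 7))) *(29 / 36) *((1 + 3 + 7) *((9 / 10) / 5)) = 644061 / 18200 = 35.39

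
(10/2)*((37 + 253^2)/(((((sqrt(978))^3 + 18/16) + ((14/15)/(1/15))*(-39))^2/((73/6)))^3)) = 456803879666132331380905570562796054118400*sqrt(978)/189123637127240018597149202320491815435162325150693614322888603 + 1207274142984140938343861553575175122113986560/1702112734145160167374342820884426338916460926356242528905997427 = 0.00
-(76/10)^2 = -1444/25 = -57.76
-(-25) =25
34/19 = 1.79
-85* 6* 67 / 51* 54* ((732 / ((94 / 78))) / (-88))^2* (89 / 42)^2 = -405487497985245 / 52388644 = -7739988.42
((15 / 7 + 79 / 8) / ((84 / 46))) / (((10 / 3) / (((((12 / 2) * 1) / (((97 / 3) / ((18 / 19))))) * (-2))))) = -1253799 / 1806140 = -0.69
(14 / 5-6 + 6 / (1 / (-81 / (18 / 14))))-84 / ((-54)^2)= -463193 / 1215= -381.23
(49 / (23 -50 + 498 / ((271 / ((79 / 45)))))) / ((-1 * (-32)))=-199185 / 3092512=-0.06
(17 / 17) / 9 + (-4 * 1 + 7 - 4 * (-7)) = 280 / 9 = 31.11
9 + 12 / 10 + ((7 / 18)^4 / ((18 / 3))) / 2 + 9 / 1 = 120944357 / 6298560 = 19.20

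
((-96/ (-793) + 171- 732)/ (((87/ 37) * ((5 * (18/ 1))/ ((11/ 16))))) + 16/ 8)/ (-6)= -5889947/ 198694080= -0.03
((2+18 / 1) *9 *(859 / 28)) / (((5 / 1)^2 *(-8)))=-7731 / 280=-27.61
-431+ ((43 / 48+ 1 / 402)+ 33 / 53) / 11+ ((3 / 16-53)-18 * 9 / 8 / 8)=-607733513 / 1249952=-486.21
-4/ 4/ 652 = -0.00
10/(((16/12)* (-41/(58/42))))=-145/574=-0.25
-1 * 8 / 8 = -1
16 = 16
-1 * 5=-5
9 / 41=0.22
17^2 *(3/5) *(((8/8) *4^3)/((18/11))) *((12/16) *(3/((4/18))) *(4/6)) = 228888/5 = 45777.60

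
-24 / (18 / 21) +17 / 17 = -27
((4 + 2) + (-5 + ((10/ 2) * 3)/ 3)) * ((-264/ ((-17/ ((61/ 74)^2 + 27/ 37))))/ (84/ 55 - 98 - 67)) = -0.80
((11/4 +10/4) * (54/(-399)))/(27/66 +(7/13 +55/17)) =-0.17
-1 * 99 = -99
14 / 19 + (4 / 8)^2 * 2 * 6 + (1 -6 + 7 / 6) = -11 / 114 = -0.10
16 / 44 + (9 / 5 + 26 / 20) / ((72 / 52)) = 2.60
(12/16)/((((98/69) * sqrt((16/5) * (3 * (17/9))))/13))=2691 * sqrt(255)/26656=1.61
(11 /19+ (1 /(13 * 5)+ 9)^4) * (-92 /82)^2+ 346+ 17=4948261443212589 /570131111875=8679.16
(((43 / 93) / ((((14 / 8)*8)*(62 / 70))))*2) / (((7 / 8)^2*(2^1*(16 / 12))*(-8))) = -215 / 47089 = -0.00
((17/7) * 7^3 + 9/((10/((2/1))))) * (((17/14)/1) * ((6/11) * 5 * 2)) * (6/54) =614.35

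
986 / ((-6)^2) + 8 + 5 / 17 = 10919 / 306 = 35.68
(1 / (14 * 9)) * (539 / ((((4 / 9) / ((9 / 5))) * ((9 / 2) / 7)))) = 539 / 20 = 26.95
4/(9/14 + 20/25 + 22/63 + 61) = 2520/39559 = 0.06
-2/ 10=-1/ 5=-0.20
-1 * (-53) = 53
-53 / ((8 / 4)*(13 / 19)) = -38.73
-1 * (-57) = 57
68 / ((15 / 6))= 136 / 5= 27.20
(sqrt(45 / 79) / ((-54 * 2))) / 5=-sqrt(395) / 14220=-0.00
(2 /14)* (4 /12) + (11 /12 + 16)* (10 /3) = 7111 /126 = 56.44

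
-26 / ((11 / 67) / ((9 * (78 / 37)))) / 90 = -67938 / 2035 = -33.38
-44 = -44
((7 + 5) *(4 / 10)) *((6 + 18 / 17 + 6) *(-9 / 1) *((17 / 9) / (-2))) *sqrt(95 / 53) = 2664 *sqrt(5035) / 265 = 713.33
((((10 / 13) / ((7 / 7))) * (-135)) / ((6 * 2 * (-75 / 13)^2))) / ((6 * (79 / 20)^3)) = -1040 / 1479117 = -0.00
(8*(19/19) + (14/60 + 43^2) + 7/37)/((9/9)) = 2061739/1110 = 1857.42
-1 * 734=-734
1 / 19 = 0.05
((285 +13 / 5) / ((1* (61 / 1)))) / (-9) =-1438 / 2745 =-0.52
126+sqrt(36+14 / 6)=sqrt(345) / 3+126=132.19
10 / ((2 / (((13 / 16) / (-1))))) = -4.06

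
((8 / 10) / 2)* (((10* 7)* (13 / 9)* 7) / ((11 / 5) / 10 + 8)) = 127400 / 3699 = 34.44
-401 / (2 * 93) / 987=-401 / 183582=-0.00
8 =8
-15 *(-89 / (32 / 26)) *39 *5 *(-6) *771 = -7827712425 / 8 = -978464053.12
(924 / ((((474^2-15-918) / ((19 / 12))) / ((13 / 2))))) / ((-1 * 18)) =-1463 / 619596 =-0.00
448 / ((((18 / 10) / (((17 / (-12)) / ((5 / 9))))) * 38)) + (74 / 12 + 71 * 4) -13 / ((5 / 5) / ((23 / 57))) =30577 / 114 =268.22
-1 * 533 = -533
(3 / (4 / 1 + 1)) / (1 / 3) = 9 / 5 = 1.80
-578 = -578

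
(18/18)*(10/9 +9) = 91/9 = 10.11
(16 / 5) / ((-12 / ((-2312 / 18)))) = 4624 / 135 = 34.25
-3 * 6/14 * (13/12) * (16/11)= -156/77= -2.03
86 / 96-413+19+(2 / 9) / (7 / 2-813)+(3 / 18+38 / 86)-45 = -4385830039 / 10024848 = -437.50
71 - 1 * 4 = 67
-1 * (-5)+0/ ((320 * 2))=5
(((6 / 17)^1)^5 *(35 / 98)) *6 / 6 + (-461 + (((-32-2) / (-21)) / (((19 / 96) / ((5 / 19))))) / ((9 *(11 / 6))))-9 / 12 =-218628167494169 / 473613180348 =-461.62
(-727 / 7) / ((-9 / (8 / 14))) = 2908 / 441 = 6.59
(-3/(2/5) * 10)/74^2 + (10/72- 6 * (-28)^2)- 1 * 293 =-123132989/24642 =-4996.87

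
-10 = -10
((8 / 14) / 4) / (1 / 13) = 13 / 7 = 1.86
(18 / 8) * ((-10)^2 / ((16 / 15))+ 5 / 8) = 6795 / 32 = 212.34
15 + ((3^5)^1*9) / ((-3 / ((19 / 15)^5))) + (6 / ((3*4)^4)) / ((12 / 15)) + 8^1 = -101695162103 / 43200000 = -2354.05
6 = 6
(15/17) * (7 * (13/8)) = 1365/136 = 10.04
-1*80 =-80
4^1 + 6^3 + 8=228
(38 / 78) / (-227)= -19 / 8853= -0.00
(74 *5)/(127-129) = -185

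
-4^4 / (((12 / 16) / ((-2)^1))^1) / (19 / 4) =8192 / 57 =143.72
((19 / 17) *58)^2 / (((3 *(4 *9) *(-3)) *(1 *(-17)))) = 303601 / 397953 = 0.76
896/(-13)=-896/13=-68.92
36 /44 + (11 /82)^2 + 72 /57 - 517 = -723598143 /1405316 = -514.90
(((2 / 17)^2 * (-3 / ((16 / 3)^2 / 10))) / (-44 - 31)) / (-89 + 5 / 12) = -27 / 12288280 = -0.00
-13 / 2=-6.50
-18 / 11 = -1.64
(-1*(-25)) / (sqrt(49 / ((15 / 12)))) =25*sqrt(5) / 14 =3.99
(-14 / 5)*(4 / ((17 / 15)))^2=-10080 / 289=-34.88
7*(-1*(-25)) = 175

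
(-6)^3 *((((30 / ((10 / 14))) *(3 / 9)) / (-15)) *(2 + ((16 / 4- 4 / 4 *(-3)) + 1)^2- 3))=63504 / 5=12700.80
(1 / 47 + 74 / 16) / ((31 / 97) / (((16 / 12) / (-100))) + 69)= 169459 / 1642368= 0.10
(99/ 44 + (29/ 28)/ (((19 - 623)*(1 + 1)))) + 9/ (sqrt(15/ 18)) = 76075/ 33824 + 9*sqrt(30)/ 5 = 12.11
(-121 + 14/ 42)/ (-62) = 181/ 93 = 1.95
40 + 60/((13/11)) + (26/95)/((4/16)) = 91.86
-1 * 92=-92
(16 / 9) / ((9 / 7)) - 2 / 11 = 1070 / 891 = 1.20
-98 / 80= -49 / 40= -1.22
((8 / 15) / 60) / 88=1 / 9900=0.00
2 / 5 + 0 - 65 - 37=-508 / 5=-101.60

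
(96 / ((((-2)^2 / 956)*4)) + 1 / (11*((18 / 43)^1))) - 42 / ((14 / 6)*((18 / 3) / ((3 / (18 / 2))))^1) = 1135573 / 198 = 5735.22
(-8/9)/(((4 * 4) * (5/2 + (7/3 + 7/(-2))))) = -1/24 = -0.04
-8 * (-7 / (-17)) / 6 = -28 / 51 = -0.55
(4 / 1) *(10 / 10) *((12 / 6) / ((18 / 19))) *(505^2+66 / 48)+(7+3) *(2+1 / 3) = 38764429 / 18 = 2153579.39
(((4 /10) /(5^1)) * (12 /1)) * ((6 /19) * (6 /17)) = 864 /8075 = 0.11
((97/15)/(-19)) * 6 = -194/95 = -2.04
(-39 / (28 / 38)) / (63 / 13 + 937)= -9633 / 171416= -0.06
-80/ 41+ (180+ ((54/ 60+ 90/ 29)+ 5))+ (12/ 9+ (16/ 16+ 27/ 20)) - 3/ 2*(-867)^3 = 13947993518341/ 14268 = 977571735.24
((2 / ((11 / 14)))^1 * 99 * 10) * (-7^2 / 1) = -123480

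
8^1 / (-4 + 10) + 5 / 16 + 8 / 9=365 / 144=2.53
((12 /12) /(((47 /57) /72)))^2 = 16842816 /2209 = 7624.63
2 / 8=1 / 4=0.25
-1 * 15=-15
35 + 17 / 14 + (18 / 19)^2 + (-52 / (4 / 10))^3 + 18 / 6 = -11103435275 / 5054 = -2196959.89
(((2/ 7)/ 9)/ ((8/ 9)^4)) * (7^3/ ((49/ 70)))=25515/ 1024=24.92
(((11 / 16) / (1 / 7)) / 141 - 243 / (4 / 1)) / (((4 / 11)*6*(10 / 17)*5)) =-1024573 / 108288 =-9.46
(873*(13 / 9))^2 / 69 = 1590121 / 69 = 23045.23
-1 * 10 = -10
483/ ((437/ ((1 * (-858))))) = -18018/ 19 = -948.32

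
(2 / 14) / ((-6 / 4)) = -0.10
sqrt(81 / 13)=9 * sqrt(13) / 13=2.50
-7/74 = -0.09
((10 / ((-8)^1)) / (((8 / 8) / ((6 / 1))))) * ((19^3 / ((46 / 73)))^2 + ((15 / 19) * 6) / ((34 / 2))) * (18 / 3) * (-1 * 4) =3644033518875015 / 170867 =21326724990.05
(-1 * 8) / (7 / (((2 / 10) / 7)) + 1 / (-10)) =-80 / 2449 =-0.03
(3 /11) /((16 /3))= 0.05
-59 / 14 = -4.21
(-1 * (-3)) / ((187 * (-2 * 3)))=-1 / 374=-0.00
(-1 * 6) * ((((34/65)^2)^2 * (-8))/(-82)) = -32072064/731875625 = -0.04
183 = 183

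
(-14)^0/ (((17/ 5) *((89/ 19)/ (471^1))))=44745/ 1513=29.57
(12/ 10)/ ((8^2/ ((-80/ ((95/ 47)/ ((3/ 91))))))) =-423/ 17290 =-0.02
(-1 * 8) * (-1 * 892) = 7136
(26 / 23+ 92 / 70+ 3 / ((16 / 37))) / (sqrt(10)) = 120843*sqrt(10) / 128800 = 2.97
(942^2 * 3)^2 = 7086733816464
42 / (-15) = -14 / 5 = -2.80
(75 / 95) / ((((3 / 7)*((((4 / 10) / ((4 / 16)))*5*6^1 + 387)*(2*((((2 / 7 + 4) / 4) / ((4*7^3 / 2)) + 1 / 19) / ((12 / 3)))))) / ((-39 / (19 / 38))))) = -3495856 / 286781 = -12.19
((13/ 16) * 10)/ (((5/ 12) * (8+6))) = 39/ 28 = 1.39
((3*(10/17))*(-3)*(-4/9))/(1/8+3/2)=1.45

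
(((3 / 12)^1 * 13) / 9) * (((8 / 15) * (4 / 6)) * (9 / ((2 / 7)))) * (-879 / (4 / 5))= -26663 / 6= -4443.83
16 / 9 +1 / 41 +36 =13949 / 369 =37.80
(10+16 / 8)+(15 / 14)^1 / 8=1359 / 112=12.13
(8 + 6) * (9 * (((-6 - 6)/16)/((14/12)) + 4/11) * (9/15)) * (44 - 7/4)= -196209/220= -891.86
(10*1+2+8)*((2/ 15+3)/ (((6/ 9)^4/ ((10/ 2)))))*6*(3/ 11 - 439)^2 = 221665201830/ 121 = 1831943816.78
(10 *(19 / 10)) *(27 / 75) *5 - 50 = -79 / 5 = -15.80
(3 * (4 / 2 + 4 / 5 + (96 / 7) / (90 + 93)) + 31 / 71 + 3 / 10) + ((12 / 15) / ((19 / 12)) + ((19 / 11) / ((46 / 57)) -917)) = -659440413213 / 728669095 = -904.99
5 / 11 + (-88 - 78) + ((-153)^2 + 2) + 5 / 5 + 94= 256745 / 11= 23340.45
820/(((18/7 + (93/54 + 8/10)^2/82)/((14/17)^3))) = 10461521952000/60509996639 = 172.89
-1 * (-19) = 19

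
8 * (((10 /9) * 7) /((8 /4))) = 280 /9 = 31.11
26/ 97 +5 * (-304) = -147414/ 97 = -1519.73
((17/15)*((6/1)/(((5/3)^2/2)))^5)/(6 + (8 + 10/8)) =333047697408/2978515625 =111.82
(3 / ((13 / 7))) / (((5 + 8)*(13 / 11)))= 231 / 2197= 0.11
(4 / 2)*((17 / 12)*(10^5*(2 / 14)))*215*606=36915500000 / 7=5273642857.14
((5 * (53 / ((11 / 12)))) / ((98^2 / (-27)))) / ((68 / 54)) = -579555 / 897974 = -0.65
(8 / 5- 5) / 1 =-17 / 5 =-3.40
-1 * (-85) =85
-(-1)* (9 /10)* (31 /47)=279 /470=0.59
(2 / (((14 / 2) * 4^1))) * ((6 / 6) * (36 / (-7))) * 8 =-144 / 49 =-2.94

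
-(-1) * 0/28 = 0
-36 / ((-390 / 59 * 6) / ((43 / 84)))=2537 / 5460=0.46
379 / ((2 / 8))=1516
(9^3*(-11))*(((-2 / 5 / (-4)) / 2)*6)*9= -216513 / 10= -21651.30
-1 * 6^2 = -36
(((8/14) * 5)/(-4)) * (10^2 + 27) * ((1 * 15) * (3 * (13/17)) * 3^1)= -1114425/119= -9364.92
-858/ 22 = -39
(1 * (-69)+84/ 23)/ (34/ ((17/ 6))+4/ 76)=-28557/ 5267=-5.42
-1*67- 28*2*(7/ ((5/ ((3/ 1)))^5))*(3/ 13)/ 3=-2817131/ 40625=-69.34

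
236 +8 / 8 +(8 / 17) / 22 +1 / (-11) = 44306 / 187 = 236.93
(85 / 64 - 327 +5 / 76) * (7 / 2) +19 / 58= -80352107 / 70528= -1139.29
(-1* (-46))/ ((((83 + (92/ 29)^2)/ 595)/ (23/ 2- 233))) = -65142.71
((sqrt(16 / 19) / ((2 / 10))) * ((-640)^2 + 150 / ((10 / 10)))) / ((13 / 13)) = 1880061.94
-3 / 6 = -1 / 2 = -0.50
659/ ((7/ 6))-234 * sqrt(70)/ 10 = 3954/ 7-117 * sqrt(70)/ 5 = 369.08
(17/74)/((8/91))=1547/592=2.61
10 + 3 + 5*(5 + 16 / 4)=58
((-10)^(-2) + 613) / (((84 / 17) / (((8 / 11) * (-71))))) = -73990307 / 11550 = -6406.09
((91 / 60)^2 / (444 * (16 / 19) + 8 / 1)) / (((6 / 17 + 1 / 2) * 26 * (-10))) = -205751 / 7575264000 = -0.00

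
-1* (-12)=12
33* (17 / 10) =561 / 10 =56.10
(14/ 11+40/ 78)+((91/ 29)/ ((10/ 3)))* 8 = 579538/ 62205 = 9.32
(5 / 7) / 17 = 5 / 119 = 0.04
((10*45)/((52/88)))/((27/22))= 24200/39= 620.51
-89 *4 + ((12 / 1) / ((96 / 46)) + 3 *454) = 4047 / 4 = 1011.75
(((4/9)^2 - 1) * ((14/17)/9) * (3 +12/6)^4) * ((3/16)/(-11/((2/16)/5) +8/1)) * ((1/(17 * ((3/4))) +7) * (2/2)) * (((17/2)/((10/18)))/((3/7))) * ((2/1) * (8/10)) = 28744625/3569184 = 8.05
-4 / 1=-4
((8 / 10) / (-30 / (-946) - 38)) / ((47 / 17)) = -32164 / 4220365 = -0.01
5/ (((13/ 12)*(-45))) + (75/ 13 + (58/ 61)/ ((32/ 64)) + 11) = 3398/ 183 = 18.57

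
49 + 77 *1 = 126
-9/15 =-0.60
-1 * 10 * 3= -30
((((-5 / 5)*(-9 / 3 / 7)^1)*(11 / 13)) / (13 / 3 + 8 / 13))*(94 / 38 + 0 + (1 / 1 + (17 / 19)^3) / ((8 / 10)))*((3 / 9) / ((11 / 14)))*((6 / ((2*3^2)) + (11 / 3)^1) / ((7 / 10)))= 1086240 / 1323787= 0.82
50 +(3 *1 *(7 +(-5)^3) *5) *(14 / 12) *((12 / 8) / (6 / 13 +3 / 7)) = -185215 / 54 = -3429.91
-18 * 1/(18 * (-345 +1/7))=7/2414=0.00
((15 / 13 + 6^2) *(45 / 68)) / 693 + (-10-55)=-631715 / 9724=-64.96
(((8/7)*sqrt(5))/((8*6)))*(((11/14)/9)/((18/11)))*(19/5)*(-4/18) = -2299*sqrt(5)/2143260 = -0.00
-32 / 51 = -0.63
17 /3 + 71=76.67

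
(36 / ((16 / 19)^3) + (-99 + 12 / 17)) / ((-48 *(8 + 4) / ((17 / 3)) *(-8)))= -220559 / 4718592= -0.05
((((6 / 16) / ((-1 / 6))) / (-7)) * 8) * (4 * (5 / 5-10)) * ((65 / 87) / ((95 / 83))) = -233064 / 3857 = -60.43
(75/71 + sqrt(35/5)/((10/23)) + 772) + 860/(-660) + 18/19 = 23 * sqrt(7)/10 + 34398316/44517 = 778.79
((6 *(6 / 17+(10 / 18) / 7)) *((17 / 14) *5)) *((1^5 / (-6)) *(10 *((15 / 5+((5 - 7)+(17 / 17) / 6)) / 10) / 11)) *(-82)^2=-3891515 / 2079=-1871.82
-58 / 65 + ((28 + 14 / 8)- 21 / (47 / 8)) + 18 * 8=169.28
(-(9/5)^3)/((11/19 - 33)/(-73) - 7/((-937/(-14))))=-947422251/55158250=-17.18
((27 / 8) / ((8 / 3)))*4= 81 / 16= 5.06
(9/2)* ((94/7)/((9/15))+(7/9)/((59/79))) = 87061/826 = 105.40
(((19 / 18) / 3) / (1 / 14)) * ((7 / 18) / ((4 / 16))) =1862 / 243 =7.66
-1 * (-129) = 129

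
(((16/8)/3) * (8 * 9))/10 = 24/5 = 4.80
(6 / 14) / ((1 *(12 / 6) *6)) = 1 / 28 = 0.04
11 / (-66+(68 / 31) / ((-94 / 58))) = -16027 / 98134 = -0.16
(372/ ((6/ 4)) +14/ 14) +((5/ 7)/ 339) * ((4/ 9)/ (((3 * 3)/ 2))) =47861077/ 192213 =249.00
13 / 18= 0.72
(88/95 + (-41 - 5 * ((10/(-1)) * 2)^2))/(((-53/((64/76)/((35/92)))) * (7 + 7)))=142641952/23437925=6.09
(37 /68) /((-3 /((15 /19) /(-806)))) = 185 /1041352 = 0.00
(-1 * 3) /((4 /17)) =-51 /4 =-12.75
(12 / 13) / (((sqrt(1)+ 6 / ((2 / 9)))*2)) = 3 / 182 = 0.02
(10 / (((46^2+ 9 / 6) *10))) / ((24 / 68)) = 17 / 12705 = 0.00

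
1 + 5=6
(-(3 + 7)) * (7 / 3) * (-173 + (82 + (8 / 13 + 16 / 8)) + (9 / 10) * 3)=25991 / 13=1999.31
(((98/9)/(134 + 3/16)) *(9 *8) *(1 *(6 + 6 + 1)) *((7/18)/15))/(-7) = -81536/289845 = -0.28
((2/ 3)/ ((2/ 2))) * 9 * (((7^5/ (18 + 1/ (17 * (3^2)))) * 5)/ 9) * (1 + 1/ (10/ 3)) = 11143041/ 2755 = 4044.66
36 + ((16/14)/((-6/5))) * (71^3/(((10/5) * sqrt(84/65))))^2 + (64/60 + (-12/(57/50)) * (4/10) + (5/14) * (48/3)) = -3955096259597243/167580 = -23601242747.33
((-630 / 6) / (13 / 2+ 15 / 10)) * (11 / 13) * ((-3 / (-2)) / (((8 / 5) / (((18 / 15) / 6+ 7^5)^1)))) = -72796185 / 416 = -174990.83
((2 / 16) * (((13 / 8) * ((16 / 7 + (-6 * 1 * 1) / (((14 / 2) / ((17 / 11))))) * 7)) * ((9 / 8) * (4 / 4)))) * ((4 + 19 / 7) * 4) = 203463 / 4928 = 41.29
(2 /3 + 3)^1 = 3.67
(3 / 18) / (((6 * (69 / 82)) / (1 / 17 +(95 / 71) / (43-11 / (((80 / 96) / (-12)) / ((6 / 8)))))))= 447679 / 202127841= 0.00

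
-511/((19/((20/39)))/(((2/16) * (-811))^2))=-141740.65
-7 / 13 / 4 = -7 / 52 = -0.13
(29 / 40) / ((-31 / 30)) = -87 / 124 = -0.70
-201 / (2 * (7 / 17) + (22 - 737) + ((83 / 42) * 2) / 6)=430542 / 1528355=0.28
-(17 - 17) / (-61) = 0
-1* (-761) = 761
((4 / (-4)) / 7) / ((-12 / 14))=1 / 6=0.17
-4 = -4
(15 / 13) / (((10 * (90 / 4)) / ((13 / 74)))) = 1 / 1110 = 0.00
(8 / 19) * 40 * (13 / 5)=832 / 19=43.79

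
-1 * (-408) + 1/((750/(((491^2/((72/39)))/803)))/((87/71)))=139658711537/342078000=408.27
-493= -493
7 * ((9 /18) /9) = 7 /18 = 0.39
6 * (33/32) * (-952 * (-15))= 176715/2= 88357.50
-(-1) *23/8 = 23/8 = 2.88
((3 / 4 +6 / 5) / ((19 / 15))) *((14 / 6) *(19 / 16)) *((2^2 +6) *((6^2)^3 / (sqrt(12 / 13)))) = 331695 *sqrt(39) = 2071434.61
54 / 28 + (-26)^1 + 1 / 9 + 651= 79007 / 126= 627.04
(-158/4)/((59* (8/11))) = -869/944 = -0.92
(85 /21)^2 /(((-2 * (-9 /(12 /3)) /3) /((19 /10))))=27455 /1323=20.75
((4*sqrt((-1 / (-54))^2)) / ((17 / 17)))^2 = 4 / 729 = 0.01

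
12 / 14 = 6 / 7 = 0.86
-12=-12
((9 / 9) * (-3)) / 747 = -1 / 249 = -0.00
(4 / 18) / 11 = 2 / 99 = 0.02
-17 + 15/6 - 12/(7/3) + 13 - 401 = -5707/14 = -407.64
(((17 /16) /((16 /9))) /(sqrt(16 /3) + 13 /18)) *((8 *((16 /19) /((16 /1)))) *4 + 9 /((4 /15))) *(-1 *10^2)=1205184825 /3791488-278119575 *sqrt(3) /473936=-698.55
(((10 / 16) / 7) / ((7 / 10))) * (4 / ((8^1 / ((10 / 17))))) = 125 / 3332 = 0.04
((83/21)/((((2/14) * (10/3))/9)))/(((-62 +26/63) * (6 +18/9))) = -47061/310400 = -0.15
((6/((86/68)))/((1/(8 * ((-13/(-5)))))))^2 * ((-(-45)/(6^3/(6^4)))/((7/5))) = 24306407424/12943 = 1877957.77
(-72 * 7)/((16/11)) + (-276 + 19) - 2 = -1211/2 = -605.50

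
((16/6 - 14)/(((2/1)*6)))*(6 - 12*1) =17/3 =5.67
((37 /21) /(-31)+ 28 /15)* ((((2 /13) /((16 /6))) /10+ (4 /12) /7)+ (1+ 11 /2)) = 421577633 /35544600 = 11.86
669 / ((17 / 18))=708.35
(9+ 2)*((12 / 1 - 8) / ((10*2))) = 11 / 5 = 2.20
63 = 63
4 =4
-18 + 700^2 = 489982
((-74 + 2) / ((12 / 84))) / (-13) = 504 / 13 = 38.77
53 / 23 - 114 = -2569 / 23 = -111.70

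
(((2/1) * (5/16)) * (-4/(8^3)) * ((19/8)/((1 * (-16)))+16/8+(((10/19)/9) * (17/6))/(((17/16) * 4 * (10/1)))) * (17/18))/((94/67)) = -693861715/113769971712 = -0.01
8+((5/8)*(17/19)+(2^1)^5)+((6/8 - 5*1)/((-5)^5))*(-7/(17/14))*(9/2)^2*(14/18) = 4801743/118750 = 40.44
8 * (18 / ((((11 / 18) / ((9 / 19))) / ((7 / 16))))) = 10206 / 209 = 48.83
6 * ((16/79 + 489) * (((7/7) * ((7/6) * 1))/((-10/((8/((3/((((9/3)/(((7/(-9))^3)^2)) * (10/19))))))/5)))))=-23472686088/18019505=-1302.63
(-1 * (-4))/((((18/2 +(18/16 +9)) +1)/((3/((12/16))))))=128/161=0.80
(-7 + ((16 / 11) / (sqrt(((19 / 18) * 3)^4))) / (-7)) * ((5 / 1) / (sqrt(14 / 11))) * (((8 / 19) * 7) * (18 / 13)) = -126.98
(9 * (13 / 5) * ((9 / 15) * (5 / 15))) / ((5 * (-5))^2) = 117 / 15625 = 0.01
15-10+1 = 6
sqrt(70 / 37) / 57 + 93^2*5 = 43245.02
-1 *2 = -2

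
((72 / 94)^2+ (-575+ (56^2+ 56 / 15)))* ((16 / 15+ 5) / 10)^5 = 530439048899006429 / 2516189062500000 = 210.81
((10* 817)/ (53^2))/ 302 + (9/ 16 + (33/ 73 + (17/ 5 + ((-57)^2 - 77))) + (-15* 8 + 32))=7650300218619/ 2477088560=3088.42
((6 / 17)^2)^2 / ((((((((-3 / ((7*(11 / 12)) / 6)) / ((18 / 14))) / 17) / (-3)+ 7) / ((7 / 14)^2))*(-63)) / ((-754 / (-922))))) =-49764 / 6960016189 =-0.00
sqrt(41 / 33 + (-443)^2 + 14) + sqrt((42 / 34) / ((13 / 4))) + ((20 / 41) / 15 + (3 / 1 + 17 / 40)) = 2 * sqrt(4641) / 221 + 17011 / 4920 + 4 * sqrt(13358235) / 33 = 447.09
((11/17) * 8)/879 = 88/14943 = 0.01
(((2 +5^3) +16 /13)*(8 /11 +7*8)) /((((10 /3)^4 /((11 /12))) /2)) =135027 /1250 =108.02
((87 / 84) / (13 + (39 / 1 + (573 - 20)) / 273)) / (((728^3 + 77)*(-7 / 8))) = -2262 / 11184008671423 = -0.00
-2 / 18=-0.11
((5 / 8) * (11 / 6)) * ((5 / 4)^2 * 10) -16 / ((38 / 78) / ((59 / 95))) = -1727969 / 693120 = -2.49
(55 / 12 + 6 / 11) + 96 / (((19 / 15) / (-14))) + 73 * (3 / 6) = -2556715 / 2508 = -1019.42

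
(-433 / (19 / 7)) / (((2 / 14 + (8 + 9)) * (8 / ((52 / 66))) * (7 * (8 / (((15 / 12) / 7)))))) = -5629 / 1926144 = -0.00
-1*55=-55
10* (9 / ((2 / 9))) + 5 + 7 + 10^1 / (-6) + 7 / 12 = 4991 / 12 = 415.92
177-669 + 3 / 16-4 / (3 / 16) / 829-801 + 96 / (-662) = -17030078905 / 13171152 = -1292.98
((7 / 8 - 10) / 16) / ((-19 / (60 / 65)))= 219 / 7904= 0.03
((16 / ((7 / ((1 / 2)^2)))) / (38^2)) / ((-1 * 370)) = -1 / 934990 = -0.00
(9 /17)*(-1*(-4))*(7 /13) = 252 /221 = 1.14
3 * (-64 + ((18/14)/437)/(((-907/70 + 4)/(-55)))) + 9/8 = -12675081/66424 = -190.82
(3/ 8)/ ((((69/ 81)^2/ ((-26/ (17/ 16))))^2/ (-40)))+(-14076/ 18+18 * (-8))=-1454425174814/ 80874049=-17983.83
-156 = -156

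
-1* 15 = -15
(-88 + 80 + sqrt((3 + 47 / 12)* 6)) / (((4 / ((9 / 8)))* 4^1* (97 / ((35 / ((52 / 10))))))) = -1575 / 40352 + 1575* sqrt(166) / 645632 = -0.01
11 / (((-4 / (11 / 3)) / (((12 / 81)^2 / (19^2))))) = -484 / 789507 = -0.00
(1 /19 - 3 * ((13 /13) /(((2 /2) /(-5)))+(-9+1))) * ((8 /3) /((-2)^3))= -742 /57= -13.02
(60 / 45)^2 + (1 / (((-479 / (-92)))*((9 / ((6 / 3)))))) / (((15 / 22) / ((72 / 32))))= 41356 / 21555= 1.92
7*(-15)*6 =-630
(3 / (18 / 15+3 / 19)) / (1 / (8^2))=6080 / 43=141.40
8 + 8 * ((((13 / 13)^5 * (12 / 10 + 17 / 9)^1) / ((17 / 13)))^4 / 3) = 93514527471008 / 1027464901875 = 91.01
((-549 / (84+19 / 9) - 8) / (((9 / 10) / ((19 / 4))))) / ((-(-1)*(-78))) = 16283 / 16740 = 0.97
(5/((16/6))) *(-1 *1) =-1.88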